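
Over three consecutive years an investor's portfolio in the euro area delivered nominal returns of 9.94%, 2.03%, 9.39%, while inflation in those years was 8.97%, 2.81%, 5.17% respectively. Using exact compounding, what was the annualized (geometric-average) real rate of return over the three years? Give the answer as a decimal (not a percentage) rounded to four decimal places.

0.0136

Compound the nominal returns: 1.0994 × 1.0203 × 1.0939 = 1.22704712.
Compound inflation: 1.0897 × 1.0281 × 1.0517 = 1.17824114.
Deflate: 1.22704712 / 1.17824114 = 1.04142274.
Annualized real rate = 1.04142274^(1/3) − 1 = 1.3621% → 0.0136.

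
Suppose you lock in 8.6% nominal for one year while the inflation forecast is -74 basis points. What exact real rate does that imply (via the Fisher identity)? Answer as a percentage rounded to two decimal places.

By the Fisher identity, 1 + r = (1 + i)/(1 + π).
1 + r = 1.08600 / 0.99260 = 1.094096
r = 1.094096 − 1 = 9.4096%, i.e. 9.41%.

9.41%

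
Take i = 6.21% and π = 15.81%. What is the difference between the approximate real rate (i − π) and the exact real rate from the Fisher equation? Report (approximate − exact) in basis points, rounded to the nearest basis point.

-131 basis points

Approximate: r ≈ 6.210% − 15.810% = -9.6000%
Exact: (1 + 0.0621)/(1 + 0.1581) − 1 = -8.2894%
Error = -9.6000% − (-8.2894%) = -1.3106% → -131 basis points.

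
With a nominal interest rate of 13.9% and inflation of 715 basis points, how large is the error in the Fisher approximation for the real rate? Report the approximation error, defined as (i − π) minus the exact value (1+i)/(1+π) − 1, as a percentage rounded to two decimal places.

Approximate: r ≈ 13.900% − 7.150% = 6.7500%
Exact: (1 + 0.1390)/(1 + 0.0715) − 1 = 6.2996%
Error = 6.7500% − 6.2996% = 0.4504% → 0.45%.

0.45%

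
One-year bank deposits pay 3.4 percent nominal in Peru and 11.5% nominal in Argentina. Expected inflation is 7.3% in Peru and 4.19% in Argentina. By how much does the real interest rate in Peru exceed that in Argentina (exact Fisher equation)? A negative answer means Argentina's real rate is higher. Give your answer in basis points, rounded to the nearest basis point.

-1065 basis points

Peru: (1 + 0.0340)/(1 + 0.0730) − 1 = -3.6347%
Argentina: (1 + 0.1150)/(1 + 0.0419) − 1 = 7.0160%
Differential = -3.6347% − 7.0160% = -10.6507% → -1065 basis points.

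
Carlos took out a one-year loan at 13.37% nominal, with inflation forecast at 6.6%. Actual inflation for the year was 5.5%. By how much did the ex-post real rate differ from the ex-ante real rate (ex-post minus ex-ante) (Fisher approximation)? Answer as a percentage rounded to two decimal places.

1.10%

Ex-ante: 13.37% − 6.6% = 6.770%
Ex-post: 13.37% − 5.5% = 7.870%
Difference (ex-post − ex-ante) = 1.1000% → 1.10%.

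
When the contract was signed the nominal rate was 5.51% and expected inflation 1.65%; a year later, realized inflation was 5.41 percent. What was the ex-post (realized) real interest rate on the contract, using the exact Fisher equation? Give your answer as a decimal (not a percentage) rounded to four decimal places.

Ex-post: (1 + 0.0551)/(1 + 0.0541) − 1 = 0.0949%
So the realized real rate is 0.0009.

0.0009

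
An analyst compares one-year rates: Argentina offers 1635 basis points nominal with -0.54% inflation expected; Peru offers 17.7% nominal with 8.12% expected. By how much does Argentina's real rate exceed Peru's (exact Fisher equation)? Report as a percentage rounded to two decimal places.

8.12%

Argentina: (1 + 0.1635)/(1 − 0.0054) − 1 = 16.9817%
Peru: (1 + 0.1770)/(1 + 0.0812) − 1 = 8.8605%
Differential = 16.9817% − 8.8605% = 8.1212% → 8.12%.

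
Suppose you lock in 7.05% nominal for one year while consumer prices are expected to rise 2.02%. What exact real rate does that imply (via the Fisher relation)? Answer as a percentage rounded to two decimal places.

4.93%

By the Fisher relation, 1 + r = (1 + i)/(1 + π).
1 + r = 1.07050 / 1.02020 = 1.049304
r = 1.049304 − 1 = 4.9304%, i.e. 4.93%.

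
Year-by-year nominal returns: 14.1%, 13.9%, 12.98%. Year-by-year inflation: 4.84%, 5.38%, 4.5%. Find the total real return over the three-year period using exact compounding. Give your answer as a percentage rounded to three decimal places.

27.177%

Nominal growth factor = 1.1410 × 1.1390 × 1.1298 = 1.468287
Price-level growth factor = 1.0484 × 1.0538 × 1.0450 = 1.154520
Real growth factor = 1.468287 / 1.154520 = 1.271773
Total real return = 1.271773 − 1 → 27.177%.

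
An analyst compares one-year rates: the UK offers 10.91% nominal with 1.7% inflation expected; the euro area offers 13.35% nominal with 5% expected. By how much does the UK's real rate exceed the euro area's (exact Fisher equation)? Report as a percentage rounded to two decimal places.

1.10%

The UK: (1 + 0.1091)/(1 + 0.0170) − 1 = 9.0560%
The euro area: (1 + 0.1335)/(1 + 0.0500) − 1 = 7.9524%
Differential = 9.0560% − 7.9524% = 1.1037% → 1.10%.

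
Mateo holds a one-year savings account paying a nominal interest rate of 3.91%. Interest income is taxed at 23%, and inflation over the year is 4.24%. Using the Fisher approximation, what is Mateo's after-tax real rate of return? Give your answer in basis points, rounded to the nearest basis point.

After-tax nominal return = 3.91% × (1 − 0.23) = 3.0107%.
r ≈ 3.0107% − 4.24% → -123 basis points.

-123 basis points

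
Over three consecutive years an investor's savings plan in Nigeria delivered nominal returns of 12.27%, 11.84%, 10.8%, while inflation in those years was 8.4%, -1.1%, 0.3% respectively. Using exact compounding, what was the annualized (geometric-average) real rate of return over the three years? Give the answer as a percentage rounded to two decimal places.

Nominal growth factor = 1.1227 × 1.1184 × 1.1080 = 1.39123547
Price-level growth factor = 1.0840 × 0.9890 × 1.0030 = 1.07529223
Real growth factor = 1.39123547 / 1.07529223 = 1.29382082
Annualized real rate = 1.29382082^(1/3) − 1 = 8.9661% → 8.97%.

8.97%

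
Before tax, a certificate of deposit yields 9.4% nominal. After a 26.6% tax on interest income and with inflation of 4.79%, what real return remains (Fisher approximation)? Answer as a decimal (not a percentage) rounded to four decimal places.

0.0211

After-tax nominal return = 9.4% × (1 − 0.266) = 6.8996%.
r ≈ 6.8996% − 4.79% → 0.0211.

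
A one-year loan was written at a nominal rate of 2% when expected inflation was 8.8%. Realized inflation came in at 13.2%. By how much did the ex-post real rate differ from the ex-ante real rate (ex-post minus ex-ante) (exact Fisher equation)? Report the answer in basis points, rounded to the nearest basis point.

-364 basis points

Ex-ante: (1 + 0.0200)/(1 + 0.0880) − 1 = -6.2500%
Ex-post: (1 + 0.0200)/(1 + 0.1320) − 1 = -9.8940%
Difference (ex-post − ex-ante) = -3.6440% → -364 basis points.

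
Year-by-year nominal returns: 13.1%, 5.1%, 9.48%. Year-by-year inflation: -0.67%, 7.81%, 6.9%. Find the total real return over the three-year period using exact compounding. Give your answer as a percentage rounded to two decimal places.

13.68%

Nominal growth factor = 1.1310 × 1.0510 × 1.0948 = 1.301368
Price-level growth factor = 0.9933 × 1.0781 × 1.0690 = 1.144767
Real growth factor = 1.301368 / 1.144767 = 1.136797
Total real return = 1.136797 − 1 → 13.68%.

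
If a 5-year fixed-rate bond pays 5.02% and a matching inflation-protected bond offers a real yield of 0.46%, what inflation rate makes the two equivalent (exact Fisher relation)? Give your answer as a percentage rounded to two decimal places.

(1 + π) = (1 + i)/(1 + r) = 1.05020 / 1.00460 = 1.045391
Break-even inflation = 1.045391 − 1 → 4.54%.

4.54%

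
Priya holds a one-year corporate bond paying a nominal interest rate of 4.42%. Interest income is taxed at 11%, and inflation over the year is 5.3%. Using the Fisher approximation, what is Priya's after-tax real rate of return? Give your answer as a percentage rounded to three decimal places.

After-tax nominal return = 4.42% × (1 − 0.11) = 3.9338%.
r ≈ 3.9338% − 5.3% → -1.366%.

-1.366%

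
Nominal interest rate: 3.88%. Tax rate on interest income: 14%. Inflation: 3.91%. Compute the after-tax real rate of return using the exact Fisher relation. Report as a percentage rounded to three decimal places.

After-tax nominal return = 3.88% × (1 − 0.14) = 3.3368%.
1 + r = 1.033368 / 1.03910 = 0.994484
After-tax real rate = 0.994484 − 1 → -0.552%.

-0.552%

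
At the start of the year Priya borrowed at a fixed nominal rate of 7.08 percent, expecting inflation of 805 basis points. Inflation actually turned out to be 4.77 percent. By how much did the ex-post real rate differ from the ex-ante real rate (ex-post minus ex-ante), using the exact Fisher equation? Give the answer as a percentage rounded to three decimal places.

Ex-ante: (1 + 0.0708)/(1 + 0.0805) − 1 = -0.8977%
Ex-post: (1 + 0.0708)/(1 + 0.0477) − 1 = 2.2048%
Difference (ex-post − ex-ante) = 3.1026% → 3.103%.

3.103%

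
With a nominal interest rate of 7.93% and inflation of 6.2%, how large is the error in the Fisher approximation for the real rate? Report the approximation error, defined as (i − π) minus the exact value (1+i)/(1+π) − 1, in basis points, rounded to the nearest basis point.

Approximate: r ≈ 7.930% − 6.200% = 1.7300%
Exact: (1 + 0.0793)/(1 + 0.0620) − 1 = 1.6290%
Error = 1.7300% − 1.6290% = 0.1010% → 10 basis points.

10 basis points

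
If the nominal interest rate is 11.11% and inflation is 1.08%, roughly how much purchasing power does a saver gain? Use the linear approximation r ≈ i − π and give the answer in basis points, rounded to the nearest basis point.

1003 basis points

r ≈ i − π = 11.11% − 1.08% = 1003 basis points.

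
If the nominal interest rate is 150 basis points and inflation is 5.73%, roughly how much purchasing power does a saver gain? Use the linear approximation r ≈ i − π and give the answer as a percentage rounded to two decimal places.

r ≈ i − π = 1.5% − 5.73% = -4.23%.

-4.23%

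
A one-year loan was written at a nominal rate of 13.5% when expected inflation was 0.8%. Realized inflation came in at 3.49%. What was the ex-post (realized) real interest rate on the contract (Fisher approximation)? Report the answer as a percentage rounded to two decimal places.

10.01%

Ex-post: 13.5% − 3.49% = 10.010%
So the realized real rate is 10.01%.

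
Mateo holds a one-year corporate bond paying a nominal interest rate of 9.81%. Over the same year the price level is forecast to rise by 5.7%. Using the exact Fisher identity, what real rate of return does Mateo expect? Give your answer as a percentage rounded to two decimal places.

By the Fisher identity, 1 + r = (1 + i)/(1 + π).
1 + r = 1.09810 / 1.05700 = 1.038884
r = 1.038884 − 1 = 3.8884%, i.e. 3.89%.

3.89%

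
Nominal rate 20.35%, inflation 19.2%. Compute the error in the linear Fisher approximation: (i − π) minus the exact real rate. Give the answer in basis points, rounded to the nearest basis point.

Approximate: r ≈ 20.350% − 19.200% = 1.1500%
Exact: (1 + 0.2035)/(1 + 0.1920) − 1 = 0.9648%
Error = 1.1500% − 0.9648% = 0.1852% → 19 basis points.

19 basis points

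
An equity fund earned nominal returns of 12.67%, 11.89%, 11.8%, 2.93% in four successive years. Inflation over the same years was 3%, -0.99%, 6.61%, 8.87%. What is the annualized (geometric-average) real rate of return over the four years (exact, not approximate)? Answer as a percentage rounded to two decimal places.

5.22%

Nominal growth factor = 1.1267 × 1.1189 × 1.1180 × 1.0293 = 1.45071915
Price-level growth factor = 1.0300 × 0.9901 × 1.0661 × 1.0887 = 1.18364768
Real growth factor = 1.45071915 / 1.18364768 = 1.22563426
Annualized real rate = 1.22563426^(1/4) − 1 = 5.2180% → 5.22%.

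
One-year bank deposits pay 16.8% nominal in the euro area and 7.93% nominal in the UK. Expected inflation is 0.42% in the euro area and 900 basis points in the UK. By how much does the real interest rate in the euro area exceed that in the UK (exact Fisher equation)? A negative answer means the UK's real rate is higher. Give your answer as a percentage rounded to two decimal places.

17.29%

The euro area: (1 + 0.1680)/(1 + 0.0042) − 1 = 16.3115%
The UK: (1 + 0.0793)/(1 + 0.0900) − 1 = -0.9817%
Differential = 16.3115% − (-0.9817%) = 17.2931% → 17.29%.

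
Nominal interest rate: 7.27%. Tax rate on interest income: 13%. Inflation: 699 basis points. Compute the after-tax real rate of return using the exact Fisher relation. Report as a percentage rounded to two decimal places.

-0.62%

After-tax nominal return = 7.27% × (1 − 0.13) = 6.3249%.
1 + r = 1.063249 / 1.06990 = 0.993784
After-tax real rate = 0.993784 − 1 → -0.62%.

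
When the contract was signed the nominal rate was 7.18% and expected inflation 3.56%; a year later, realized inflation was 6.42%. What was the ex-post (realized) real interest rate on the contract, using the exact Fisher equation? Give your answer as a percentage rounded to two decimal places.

0.71%

Ex-post: (1 + 0.0718)/(1 + 0.0642) − 1 = 0.7142%
So the realized real rate is 0.71%.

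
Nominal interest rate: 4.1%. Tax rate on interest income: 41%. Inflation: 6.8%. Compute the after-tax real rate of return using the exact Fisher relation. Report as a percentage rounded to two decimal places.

After-tax nominal return = 4.1% × (1 − 0.41) = 2.4190%.
1 + r = 1.02419 / 1.06800 = 0.958979
After-tax real rate = 0.958979 − 1 → -4.10%.

-4.10%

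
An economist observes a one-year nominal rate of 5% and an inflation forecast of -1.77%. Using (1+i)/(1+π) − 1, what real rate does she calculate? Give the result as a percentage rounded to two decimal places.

6.89%

By the Fisher equation, 1 + r = (1 + i)/(1 + π).
1 + r = 1.05000 / 0.98230 = 1.068920
r = 1.068920 − 1 = 6.8920%, i.e. 6.89%.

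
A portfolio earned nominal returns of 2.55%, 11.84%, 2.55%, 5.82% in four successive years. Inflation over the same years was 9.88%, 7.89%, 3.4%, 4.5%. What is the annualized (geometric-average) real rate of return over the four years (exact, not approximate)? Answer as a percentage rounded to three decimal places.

Nominal growth factor = 1.0255 × 1.1184 × 1.0255 × 1.0582 = 1.24461848
Price-level growth factor = 1.0988 × 1.0789 × 1.0340 × 1.0450 = 1.28096326
Real growth factor = 1.24461848 / 1.28096326 = 0.97162699
Annualized real rate = 0.97162699^(1/4) − 1 = -0.7170% → -0.717%.

-0.717%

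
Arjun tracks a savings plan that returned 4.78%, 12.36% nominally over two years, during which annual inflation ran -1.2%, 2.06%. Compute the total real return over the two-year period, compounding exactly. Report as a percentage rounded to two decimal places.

Nominal growth factor = 1.0478 × 1.1236 = 1.177308
Price-level growth factor = 0.9880 × 1.0206 = 1.008353
Real growth factor = 1.177308 / 1.008353 = 1.167556
Total real return = 1.167556 − 1 → 16.76%.

16.76%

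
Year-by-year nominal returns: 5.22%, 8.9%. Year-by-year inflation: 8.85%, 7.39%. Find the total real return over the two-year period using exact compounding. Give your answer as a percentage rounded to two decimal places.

-1.98%

Nominal growth factor = 1.0522 × 1.0890 = 1.145846
Price-level growth factor = 1.0885 × 1.0739 = 1.168940
Real growth factor = 1.145846 / 1.168940 = 0.980243
Total real return = 0.980243 − 1 → -1.98%.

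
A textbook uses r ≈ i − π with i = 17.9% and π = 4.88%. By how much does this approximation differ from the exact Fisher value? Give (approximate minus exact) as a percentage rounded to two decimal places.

0.61%

Approximate: r ≈ 17.900% − 4.880% = 13.0200%
Exact: (1 + 0.1790)/(1 + 0.0488) − 1 = 12.4142%
Error = 13.0200% − 12.4142% = 0.6058% → 0.61%.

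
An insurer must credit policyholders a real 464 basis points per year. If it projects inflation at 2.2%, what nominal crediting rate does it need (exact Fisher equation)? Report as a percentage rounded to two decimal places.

6.94%

(1 + i) = (1 + r)(1 + π) = 1.04640 × 1.02200 = 1.0694208
i = 1.0694208 − 1, so the required nominal rate is 6.94%.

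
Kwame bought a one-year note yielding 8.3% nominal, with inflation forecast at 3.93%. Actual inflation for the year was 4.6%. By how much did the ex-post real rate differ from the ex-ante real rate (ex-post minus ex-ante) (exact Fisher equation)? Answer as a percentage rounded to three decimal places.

-0.667%

Ex-ante: (1 + 0.0830)/(1 + 0.0393) − 1 = 4.20475%
Ex-post: (1 + 0.0830)/(1 + 0.0460) − 1 = 3.53728%
Difference (ex-post − ex-ante) = -0.66747% → -0.667%.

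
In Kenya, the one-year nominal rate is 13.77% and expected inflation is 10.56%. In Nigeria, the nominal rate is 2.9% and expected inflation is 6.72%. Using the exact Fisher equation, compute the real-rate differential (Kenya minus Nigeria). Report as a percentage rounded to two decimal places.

Kenya: (1 + 0.1377)/(1 + 0.1056) − 1 = 2.9034%
Nigeria: (1 + 0.0290)/(1 + 0.0672) − 1 = -3.5795%
Differential = 2.9034% − (-3.5795%) = 6.4829% → 6.48%.

6.48%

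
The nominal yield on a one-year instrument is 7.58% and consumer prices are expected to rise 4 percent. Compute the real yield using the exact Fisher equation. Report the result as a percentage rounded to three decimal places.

3.442%

1 + r = 1.07580 / 1.04000 = 1.034423
r = 1.034423 − 1 = 3.4423%, i.e. 3.442%.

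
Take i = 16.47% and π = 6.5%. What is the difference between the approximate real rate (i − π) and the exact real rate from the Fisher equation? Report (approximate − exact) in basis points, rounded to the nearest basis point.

Approximate: r ≈ 16.470% − 6.500% = 9.9700%
Exact: (1 + 0.1647)/(1 + 0.0650) − 1 = 9.3615%
Error = 9.9700% − 9.3615% = 0.6085% → 61 basis points.

61 basis points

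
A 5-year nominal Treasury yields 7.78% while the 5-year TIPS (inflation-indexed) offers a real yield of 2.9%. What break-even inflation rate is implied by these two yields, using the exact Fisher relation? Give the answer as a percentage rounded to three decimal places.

4.742%

(1 + π) = (1 + i)/(1 + r) = 1.07780 / 1.02900 = 1.0474247
Break-even inflation = 1.0474247 − 1 → 4.742%.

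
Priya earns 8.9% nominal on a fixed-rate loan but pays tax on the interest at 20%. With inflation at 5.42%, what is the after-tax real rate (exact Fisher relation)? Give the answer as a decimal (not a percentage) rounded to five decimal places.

0.01613

After-tax nominal return = 8.9% × (1 − 0.2) = 7.1200%.
1 + r = 1.07120 / 1.05420 = 1.016126
After-tax real rate = 1.016126 − 1 → 0.01613.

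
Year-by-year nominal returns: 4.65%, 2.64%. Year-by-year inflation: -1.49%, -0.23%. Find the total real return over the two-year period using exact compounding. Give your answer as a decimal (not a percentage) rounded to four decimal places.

Compound the nominal returns: 1.0465 × 1.0264 = 1.074128.
Compound inflation: 0.9851 × 0.9977 = 0.982834.
Deflate: 1.074128 / 0.982834 = 1.092888.
Total real return = 1.092888 − 1 → 0.0929.

0.0929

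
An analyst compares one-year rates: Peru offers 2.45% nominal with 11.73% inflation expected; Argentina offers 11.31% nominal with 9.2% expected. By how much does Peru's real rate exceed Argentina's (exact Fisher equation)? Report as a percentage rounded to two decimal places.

Peru: (1 + 0.0245)/(1 + 0.1173) − 1 = -8.3057%
Argentina: (1 + 0.1131)/(1 + 0.0920) − 1 = 1.9322%
Differential = -8.3057% − 1.9322% = -10.2380% → -10.24%.

-10.24%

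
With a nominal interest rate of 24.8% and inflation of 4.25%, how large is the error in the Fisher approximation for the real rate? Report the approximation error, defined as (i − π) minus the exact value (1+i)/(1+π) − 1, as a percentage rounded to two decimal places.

0.84%

Approximate: r ≈ 24.800% − 4.250% = 20.5500%
Exact: (1 + 0.2480)/(1 + 0.0425) − 1 = 19.7122%
Error = 20.5500% − 19.7122% = 0.8378% → 0.84%.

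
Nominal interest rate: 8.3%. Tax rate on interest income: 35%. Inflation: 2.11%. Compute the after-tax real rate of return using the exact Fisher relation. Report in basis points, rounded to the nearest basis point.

After-tax nominal return = 8.3% × (1 − 0.35) = 5.3950%.
1 + r = 1.05395 / 1.02110 = 1.032171
After-tax real rate = 1.032171 − 1 → 322 basis points.

322 basis points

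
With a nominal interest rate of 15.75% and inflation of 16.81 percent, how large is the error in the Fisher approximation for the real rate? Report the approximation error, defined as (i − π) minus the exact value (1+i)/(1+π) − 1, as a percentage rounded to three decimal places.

Approximate: r ≈ 15.750% − 16.810% = -1.0600%
Exact: (1 + 0.1575)/(1 + 0.1681) − 1 = -0.90746%
Error = -1.0600% − (-0.90746%) = -0.15254% → -0.153%.

-0.153%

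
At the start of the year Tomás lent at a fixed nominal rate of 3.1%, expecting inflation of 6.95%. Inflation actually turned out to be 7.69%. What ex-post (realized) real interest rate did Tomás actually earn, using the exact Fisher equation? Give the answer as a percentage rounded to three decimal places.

Ex-post: (1 + 0.0310)/(1 + 0.0769) − 1 = -4.2622%
So the realized real rate is -4.262%.

-4.262%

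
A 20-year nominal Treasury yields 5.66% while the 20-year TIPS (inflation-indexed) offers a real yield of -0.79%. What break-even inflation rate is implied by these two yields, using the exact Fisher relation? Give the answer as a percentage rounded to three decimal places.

(1 + π) = (1 + i)/(1 + r) = 1.05660 / 0.99210 = 1.065014
Break-even inflation = 1.065014 − 1 → 6.501%.

6.501%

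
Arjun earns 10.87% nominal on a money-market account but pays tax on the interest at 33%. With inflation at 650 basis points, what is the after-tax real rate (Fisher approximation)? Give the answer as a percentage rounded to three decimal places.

After-tax nominal return = 10.87% × (1 − 0.33) = 7.2829%.
r ≈ 7.2829% − 6.5% → 0.783%.

0.783%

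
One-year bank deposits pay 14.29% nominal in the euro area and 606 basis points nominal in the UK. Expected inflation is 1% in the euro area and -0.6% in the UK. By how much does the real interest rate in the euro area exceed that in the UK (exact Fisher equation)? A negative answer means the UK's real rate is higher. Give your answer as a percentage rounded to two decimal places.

The euro area: (1 + 0.1429)/(1 + 0.0100) − 1 = 13.1584%
The UK: (1 + 0.0606)/(1 − 0.0060) − 1 = 6.7002%
Differential = 13.1584% − 6.7002% = 6.4582% → 6.46%.

6.46%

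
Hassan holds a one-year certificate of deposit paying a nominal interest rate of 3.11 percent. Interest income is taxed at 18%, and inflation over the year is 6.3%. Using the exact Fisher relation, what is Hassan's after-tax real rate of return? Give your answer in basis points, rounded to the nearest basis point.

After-tax nominal return = 3.11% × (1 − 0.18) = 2.5502%.
1 + r = 1.025502 / 1.06300 = 0.964724
After-tax real rate = 0.964724 − 1 → -353 basis points.

-353 basis points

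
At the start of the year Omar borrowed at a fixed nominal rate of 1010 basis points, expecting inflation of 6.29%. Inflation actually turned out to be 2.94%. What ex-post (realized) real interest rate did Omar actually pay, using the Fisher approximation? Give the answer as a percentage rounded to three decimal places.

7.160%

Ex-post: 10.1% − 2.94% = 7.160%
So the realized real rate is 7.160%.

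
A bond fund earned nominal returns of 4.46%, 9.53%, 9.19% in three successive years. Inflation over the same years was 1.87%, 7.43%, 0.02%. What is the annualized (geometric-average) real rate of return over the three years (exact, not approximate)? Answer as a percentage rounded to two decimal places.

Compound the nominal returns: 1.0446 × 1.0953 × 1.0919 = 1.24929780.
Compound inflation: 1.0187 × 1.0743 × 1.0002 = 1.09460829.
Deflate: 1.24929780 / 1.09460829 = 1.14131951.
Annualized real rate = 1.14131951^(1/3) − 1 = 4.5047% → 4.50%.

4.50%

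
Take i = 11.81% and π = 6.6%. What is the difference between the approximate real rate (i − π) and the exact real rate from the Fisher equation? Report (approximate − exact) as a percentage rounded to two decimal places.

Approximate: r ≈ 11.810% − 6.600% = 5.2100%
Exact: (1 + 0.1181)/(1 + 0.0660) − 1 = 4.8874%
Error = 5.2100% − 4.8874% = 0.3226% → 0.32%.

0.32%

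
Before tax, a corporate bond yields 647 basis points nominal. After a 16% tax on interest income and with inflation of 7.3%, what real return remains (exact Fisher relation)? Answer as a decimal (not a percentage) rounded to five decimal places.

-0.01738

After-tax nominal return = 6.47% × (1 − 0.16) = 5.4348%.
1 + r = 1.054348 / 1.07300 = 0.982617
After-tax real rate = 0.982617 − 1 → -0.01738.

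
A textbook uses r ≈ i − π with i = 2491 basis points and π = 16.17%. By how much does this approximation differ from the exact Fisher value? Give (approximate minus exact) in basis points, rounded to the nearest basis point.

122 basis points

Approximate: r ≈ 24.910% − 16.170% = 8.7400%
Exact: (1 + 0.2491)/(1 + 0.1617) − 1 = 7.5235%
Error = 8.7400% − 7.5235% = 1.2165% → 122 basis points.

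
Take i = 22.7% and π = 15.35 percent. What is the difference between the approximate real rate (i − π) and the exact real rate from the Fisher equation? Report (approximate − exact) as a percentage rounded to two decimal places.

0.98%

Approximate: r ≈ 22.700% − 15.350% = 7.3500%
Exact: (1 + 0.2270)/(1 + 0.1535) − 1 = 6.3719%
Error = 7.3500% − 6.3719% = 0.9781% → 0.98%.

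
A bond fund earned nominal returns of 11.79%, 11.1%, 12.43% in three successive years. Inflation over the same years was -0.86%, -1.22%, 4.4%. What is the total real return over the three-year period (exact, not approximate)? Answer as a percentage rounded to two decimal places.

Compound the nominal returns: 1.1179 × 1.1110 × 1.1243 = 1.396366.
Compound inflation: 0.9914 × 0.9878 × 1.0440 = 1.022394.
Deflate: 1.396366 / 1.022394 = 1.365780.
Total real return = 1.365780 − 1 → 36.58%.

36.58%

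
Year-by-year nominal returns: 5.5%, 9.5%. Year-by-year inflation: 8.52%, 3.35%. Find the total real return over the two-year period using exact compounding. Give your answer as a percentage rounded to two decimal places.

Compound the nominal returns: 1.0550 × 1.0950 = 1.155225.
Compound inflation: 1.0852 × 1.0335 = 1.121554.
Deflate: 1.155225 / 1.121554 = 1.030022.
Total real return = 1.030022 − 1 → 3.00%.

3.00%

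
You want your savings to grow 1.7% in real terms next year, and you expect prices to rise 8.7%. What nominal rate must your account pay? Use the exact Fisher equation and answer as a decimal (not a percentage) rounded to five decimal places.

0.10548

(1 + i) = (1 + r)(1 + π) = 1.01700 × 1.08700 = 1.105479
i = 1.105479 − 1, so the required nominal rate is 0.10548.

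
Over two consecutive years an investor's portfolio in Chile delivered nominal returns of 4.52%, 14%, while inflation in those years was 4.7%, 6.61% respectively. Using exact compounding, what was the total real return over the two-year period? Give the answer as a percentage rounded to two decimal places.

Nominal growth factor = 1.0452 × 1.1400 = 1.191528
Price-level growth factor = 1.0470 × 1.0661 = 1.116207
Real growth factor = 1.191528 / 1.116207 = 1.067480
Total real return = 1.067480 − 1 → 6.75%.

6.75%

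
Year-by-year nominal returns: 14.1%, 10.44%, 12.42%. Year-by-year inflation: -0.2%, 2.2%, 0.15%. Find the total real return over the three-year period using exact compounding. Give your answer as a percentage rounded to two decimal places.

38.68%

Nominal growth factor = 1.1410 × 1.1044 × 1.1242 = 1.416627
Price-level growth factor = 0.9980 × 1.0220 × 1.0015 = 1.021486
Real growth factor = 1.416627 / 1.021486 = 1.386830
Total real return = 1.386830 − 1 → 38.68%.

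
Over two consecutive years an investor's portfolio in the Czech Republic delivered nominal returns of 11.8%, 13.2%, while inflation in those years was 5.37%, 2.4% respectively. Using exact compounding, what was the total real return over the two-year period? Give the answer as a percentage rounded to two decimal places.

17.29%

Compound the nominal returns: 1.1180 × 1.1320 = 1.265576.
Compound inflation: 1.0537 × 1.0240 = 1.078989.
Deflate: 1.265576 / 1.078989 = 1.172928.
Total real return = 1.172928 − 1 → 17.29%.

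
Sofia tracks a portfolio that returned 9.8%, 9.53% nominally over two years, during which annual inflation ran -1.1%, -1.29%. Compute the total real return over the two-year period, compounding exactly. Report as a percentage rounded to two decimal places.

23.19%

Compound the nominal returns: 1.0980 × 1.0953 = 1.202639.
Compound inflation: 0.9890 × 0.9871 = 0.976242.
Deflate: 1.202639 / 0.976242 = 1.231907.
Total real return = 1.231907 − 1 → 23.19%.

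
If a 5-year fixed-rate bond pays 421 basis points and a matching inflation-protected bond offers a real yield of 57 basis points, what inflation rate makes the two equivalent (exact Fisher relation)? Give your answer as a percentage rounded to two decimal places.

(1 + π) = (1 + i)/(1 + r) = 1.04210 / 1.00570 = 1.036194
Break-even inflation = 1.036194 − 1 → 3.62%.

3.62%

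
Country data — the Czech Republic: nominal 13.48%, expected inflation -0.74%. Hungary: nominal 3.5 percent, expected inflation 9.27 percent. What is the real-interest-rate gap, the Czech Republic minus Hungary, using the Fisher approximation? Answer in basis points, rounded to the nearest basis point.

1999 basis points

The Czech Republic: 13.48% − (-0.74%) = 14.220%
Hungary: 3.5% − 9.27% = -5.770%
Differential = 19.990% → 1999 basis points.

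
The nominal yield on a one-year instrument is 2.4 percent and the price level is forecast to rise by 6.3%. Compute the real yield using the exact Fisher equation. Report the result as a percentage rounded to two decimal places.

-3.67%

1 + r = 1.02400 / 1.06300 = 0.963311
r = 0.963311 − 1 = -3.6689%, i.e. -3.67%.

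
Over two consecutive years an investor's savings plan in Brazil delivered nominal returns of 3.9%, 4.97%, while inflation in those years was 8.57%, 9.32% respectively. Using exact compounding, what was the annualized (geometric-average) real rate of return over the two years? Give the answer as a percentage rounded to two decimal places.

Compound the nominal returns: 1.0390 × 1.0497 = 1.09063830.
Compound inflation: 1.0857 × 1.0932 = 1.18688724.
Deflate: 1.09063830 / 1.18688724 = 0.91890642.
Annualized real rate = 0.91890642^(1/2) − 1 = -4.1404% → -4.14%.

-4.14%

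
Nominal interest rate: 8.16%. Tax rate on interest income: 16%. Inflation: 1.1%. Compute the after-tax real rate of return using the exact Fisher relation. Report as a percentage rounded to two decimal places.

5.69%

After-tax nominal return = 8.16% × (1 − 0.16) = 6.8544%.
1 + r = 1.068544 / 1.01100 = 1.056918
After-tax real rate = 1.056918 − 1 → 5.69%.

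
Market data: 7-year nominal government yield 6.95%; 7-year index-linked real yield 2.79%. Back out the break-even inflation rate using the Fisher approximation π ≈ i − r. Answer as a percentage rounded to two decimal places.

4.16%

π ≈ i − r = 6.95% − 2.79% → 4.16%.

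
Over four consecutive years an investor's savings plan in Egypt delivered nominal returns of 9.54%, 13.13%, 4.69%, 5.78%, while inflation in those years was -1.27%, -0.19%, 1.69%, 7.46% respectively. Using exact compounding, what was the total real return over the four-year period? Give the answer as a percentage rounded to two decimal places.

Compound the nominal returns: 1.0954 × 1.1313 × 1.0469 × 1.0578 = 1.372332.
Compound inflation: 0.9873 × 0.9981 × 1.0169 × 1.0746 = 1.076833.
Deflate: 1.372332 / 1.076833 = 1.274415.
Total real return = 1.274415 − 1 → 27.44%.

27.44%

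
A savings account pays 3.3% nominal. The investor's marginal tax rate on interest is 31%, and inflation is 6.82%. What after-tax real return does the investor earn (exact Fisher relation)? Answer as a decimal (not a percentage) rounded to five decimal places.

After-tax nominal return = 3.3% × (1 − 0.31) = 2.2770%.
1 + r = 1.02277 / 1.06820 = 0.957471
After-tax real rate = 0.957471 − 1 → -0.04253.

-0.04253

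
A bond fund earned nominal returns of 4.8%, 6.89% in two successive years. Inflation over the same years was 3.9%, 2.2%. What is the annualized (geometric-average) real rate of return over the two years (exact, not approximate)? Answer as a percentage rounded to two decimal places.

Nominal growth factor = 1.0480 × 1.0689 = 1.12020720
Price-level growth factor = 1.0390 × 1.0220 = 1.06185800
Real growth factor = 1.12020720 / 1.06185800 = 1.05495010
Annualized real rate = 1.05495010^(1/2) − 1 = 2.7108% → 2.71%.

2.71%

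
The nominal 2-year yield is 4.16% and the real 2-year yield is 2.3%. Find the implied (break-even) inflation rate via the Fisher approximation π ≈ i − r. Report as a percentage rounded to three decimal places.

π ≈ i − r = 4.16% − 2.3% → 1.860%.

1.860%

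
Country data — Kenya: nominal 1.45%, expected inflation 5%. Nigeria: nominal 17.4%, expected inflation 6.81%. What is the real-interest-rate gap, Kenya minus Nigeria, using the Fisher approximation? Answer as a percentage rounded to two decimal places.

Kenya: 1.45% − 5% = -3.550%
Nigeria: 17.4% − 6.81% = 10.590%
Differential = -14.140% → -14.14%.

-14.14%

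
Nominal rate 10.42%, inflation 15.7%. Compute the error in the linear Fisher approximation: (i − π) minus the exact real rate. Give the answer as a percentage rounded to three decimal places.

-0.716%

Approximate: r ≈ 10.420% − 15.700% = -5.2800%
Exact: (1 + 0.1042)/(1 + 0.1570) − 1 = -4.56353%
Error = -5.2800% − (-4.56353%) = -0.71647% → -0.716%.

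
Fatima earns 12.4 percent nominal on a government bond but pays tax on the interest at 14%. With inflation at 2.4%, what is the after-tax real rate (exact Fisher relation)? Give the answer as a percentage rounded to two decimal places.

8.07%

After-tax nominal return = 12.4% × (1 − 0.14) = 10.6640%.
1 + r = 1.10664 / 1.02400 = 1.080703
After-tax real rate = 1.080703 − 1 → 8.07%.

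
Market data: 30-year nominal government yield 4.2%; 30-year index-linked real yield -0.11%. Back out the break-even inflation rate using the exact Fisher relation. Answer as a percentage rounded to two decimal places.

(1 + π) = (1 + i)/(1 + r) = 1.04200 / 0.99890 = 1.043147
Break-even inflation = 1.043147 − 1 → 4.31%.

4.31%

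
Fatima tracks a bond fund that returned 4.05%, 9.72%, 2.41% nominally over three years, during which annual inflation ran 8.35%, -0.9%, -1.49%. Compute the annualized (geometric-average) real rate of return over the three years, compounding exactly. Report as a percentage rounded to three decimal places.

3.394%

Compound the nominal returns: 1.0405 × 1.0972 × 1.0241 = 1.16915004.
Compound inflation: 1.0835 × 0.9910 × 0.9851 = 1.05774965.
Deflate: 1.16915004 / 1.05774965 = 1.10531830.
Annualized real rate = 1.10531830^(1/3) − 1 = 3.3941% → 3.394%.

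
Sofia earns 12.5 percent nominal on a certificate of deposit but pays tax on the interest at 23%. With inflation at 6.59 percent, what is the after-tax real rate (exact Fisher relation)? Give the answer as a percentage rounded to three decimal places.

2.847%

After-tax nominal return = 12.5% × (1 − 0.23) = 9.6250%.
1 + r = 1.09625 / 1.06590 = 1.028474
After-tax real rate = 1.028474 − 1 → 2.847%.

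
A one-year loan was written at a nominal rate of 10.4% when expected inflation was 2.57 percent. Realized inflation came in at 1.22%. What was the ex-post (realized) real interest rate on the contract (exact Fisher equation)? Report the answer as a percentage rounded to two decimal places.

9.07%

Ex-post: (1 + 0.1040)/(1 + 0.0122) − 1 = 9.0694%
So the realized real rate is 9.07%.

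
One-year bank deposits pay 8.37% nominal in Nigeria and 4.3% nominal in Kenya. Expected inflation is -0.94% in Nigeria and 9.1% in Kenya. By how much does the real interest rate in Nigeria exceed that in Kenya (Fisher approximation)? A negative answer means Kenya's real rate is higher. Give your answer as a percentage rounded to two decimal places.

Nigeria: 8.37% − (-0.94%) = 9.310%
Kenya: 4.3% − 9.1% = -4.800%
Differential = 14.110% → 14.11%.

14.11%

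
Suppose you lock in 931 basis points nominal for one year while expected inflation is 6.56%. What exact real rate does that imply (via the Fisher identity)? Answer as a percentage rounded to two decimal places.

By the Fisher identity, 1 + r = (1 + i)/(1 + π).
1 + r = 1.09310 / 1.06560 = 1.025807
r = 1.025807 − 1 = 2.5807%, i.e. 2.58%.

2.58%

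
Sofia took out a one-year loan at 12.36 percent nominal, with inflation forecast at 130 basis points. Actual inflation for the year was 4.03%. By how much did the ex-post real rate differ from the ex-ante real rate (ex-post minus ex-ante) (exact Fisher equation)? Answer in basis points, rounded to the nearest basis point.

-291 basis points

Ex-ante: (1 + 0.1236)/(1 + 0.0130) − 1 = 10.9181%
Ex-post: (1 + 0.1236)/(1 + 0.0403) − 1 = 8.0073%
Difference (ex-post − ex-ante) = -2.9108% → -291 basis points.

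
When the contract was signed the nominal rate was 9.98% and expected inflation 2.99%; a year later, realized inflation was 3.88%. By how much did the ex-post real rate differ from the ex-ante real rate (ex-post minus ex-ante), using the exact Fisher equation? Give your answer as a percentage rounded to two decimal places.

-0.91%

Ex-ante: (1 + 0.0998)/(1 + 0.0299) − 1 = 6.7871%
Ex-post: (1 + 0.0998)/(1 + 0.0388) − 1 = 5.8722%
Difference (ex-post − ex-ante) = -0.9149% → -0.91%.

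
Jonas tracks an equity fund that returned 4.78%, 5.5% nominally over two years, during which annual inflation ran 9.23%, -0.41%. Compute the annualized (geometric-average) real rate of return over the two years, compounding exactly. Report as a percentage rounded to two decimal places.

Compound the nominal returns: 1.0478 × 1.0550 = 1.10542900.
Compound inflation: 1.0923 × 0.9959 = 1.08782157.
Deflate: 1.10542900 / 1.08782157 = 1.01618595.
Annualized real rate = 1.01618595^(1/2) − 1 = 0.8060% → 0.81%.

0.81%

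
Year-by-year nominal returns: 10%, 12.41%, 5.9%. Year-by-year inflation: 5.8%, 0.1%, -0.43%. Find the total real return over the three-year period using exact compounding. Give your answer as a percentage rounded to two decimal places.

24.18%

Nominal growth factor = 1.1000 × 1.1241 × 1.0590 = 1.309464
Price-level growth factor = 1.0580 × 1.0010 × 0.9957 = 1.054504
Real growth factor = 1.309464 / 1.054504 = 1.241782
Total real return = 1.241782 − 1 → 24.18%.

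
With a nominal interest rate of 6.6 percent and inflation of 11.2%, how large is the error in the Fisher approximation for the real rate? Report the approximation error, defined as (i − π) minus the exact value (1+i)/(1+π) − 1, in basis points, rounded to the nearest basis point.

-46 basis points

Approximate: r ≈ 6.600% − 11.200% = -4.6000%
Exact: (1 + 0.0660)/(1 + 0.1120) − 1 = -4.1367%
Error = -4.6000% − (-4.1367%) = -0.4633% → -46 basis points.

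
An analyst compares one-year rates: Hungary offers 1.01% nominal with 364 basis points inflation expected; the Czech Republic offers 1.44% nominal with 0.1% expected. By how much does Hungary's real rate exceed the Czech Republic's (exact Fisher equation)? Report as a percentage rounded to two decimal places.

Hungary: (1 + 0.0101)/(1 + 0.0364) − 1 = -2.5376%
The Czech Republic: (1 + 0.0144)/(1 + 0.0010) − 1 = 1.3387%
Differential = -2.5376% − 1.3387% = -3.8763% → -3.88%.

-3.88%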